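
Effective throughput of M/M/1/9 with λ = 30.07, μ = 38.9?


ρ = 0.7730; P_K = (1−ρ)ρ^9/(1−ρ^10) = 0.024215
λ_eff = λ(1 − P_K) = 30.07·(1 − 0.024215) = 30.07·0.975785 = 29.3419 /hr

Final: 29.3419 /hr


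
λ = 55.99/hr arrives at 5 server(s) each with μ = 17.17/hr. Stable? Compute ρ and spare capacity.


Total capacity cμ = 5·17.17 = 85.85/hr
ρ = λ/(cμ) = 55.99/85.85 = 0.6522
Stable ⇔ ρ < 1: YES
Spare capacity = cμ − λ = 85.85 − 55.99 = 29.86/hr

Final: ρ = 0.6522; stable; margin = 29.86/hr


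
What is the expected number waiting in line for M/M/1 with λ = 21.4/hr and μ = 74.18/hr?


ρ = 21.4/74.18 = 0.2885
Lq = ρ²/(1−ρ) = 0.08323/0.7115 = 0.1170

Final: 0.1170


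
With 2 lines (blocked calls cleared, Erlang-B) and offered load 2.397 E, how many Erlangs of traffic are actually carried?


B(2,2.397) = 0.458197 (Erlang-B)
Carried load = a(1 − B) = 2.397·(1 − 0.458197) = 2.397·0.541803 = 1.2987 E

Final: 1.2987 Erlangs


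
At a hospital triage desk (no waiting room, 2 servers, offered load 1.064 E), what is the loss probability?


B(c,a) = (a^c/c!) / Σ_{k=0}^{c} a^k/k!
a^2/2! = 0.566048
Σ terms (k=0..2): 1.00000 + 1.06400 + 0.56605 = 2.630048
B = 0.566048/2.630048 = 0.215223

Final: 0.215223


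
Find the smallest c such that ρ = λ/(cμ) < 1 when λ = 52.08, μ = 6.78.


Stability requires cμ > λ ⇔ c > λ/μ.
λ/μ = 52.08/6.78 = 7.6814
Minimum integer c = ⌊7.6814⌋ + 1 = 8
Check: 8·6.78 = 54.24 > 52.08, while 7·6.78 = 47.46 ≤ 52.08

Final: 8 servers


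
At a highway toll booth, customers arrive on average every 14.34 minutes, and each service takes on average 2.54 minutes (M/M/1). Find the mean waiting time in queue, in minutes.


λ = 60/14.34 = 4.1841 /hr
μ = 60/2.54 = 23.6220 /hr
ρ = λ/μ = 4.1841/23.6220 = 0.1771
Wq = ρ/(μ−λ) = 0.1771/(23.6220−4.1841) = 0.009112 hr
In minutes: 0.009112·60 = 0.5467 min

Final: 0.5467 min


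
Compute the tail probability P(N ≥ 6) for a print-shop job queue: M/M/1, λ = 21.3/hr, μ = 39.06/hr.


ρ = 21.3/39.06 = 0.5453
P(N ≥ n) = ρ^n = 0.5453^6 = 0.026296

Final: 0.026296


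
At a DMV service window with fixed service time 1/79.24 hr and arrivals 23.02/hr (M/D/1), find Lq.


ρ = 23.02/79.24 = 0.2905
M/D/1: Lq = ρ²/(2(1−ρ)) = 0.08440/(2·0.7095) = 0.05948

Final: 0.05948


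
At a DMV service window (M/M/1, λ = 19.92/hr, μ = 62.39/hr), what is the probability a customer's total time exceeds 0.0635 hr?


W ~ Exponential(μ−λ) for M/M/1.
μ − λ = 62.39 − 19.92 = 42.4700
P(W > t) = e^{−(μ−λ)t} = e^{−2.6968} = 0.067418

Final: 0.067418


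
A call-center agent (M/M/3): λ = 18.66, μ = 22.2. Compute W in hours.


a = 0.8405; ρ = 0.2802; P₀ = 0.428946
Lq = P₀·a^c·ρ/(c!(1−ρ)²) = 0.02296
Wq = Lq/λ = 0.02296/18.66 = 0.001230 hr
W = Wq + 1/μ = 0.001230 + 0.04505 = 0.04628 hr

Final: 0.04628 hr


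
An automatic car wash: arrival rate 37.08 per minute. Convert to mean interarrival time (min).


Mean interarrival time = 1/λ = 1/37.08 minute = 0.02697 minute
In minutes: 0.02697 × 1 = 0.02697 min

Final: 0.02697 min


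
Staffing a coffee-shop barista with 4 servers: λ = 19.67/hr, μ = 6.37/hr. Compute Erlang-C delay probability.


a = λ/μ = 3.0879; ρ = a/4 = 0.7720
P₀ = 0.032920 (from M/M/c formula)
C(c,a) = [a^c/(c!(1−ρ))]·P₀ = [90.92006/(24·0.2280)]·0.032920
= 16.61391·0.032920 = 0.546929

Final: 0.546929


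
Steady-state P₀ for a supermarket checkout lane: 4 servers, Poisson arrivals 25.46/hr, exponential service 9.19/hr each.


a = λ/μ = 25.46/9.19 = 2.7704; ρ = a/c = 0.6926
Σ_{k=0}^{3} a^k/k! (terms k=0..3) = 1.00000 + 2.77040 + 3.83757 + 3.54387 = 11.15183
Tail: a^4/(4!(1−ρ)) = 58.90763/(24·0.3074) = 7.98468
P₀ = 1/(11.15183 + 7.98468) = 1/19.13651 = 0.052256

Final: 0.052256


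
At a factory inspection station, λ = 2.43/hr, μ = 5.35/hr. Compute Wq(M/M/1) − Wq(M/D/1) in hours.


ρ = 2.43/5.35 = 0.4542
Wq(M/M/1) = ρ/(μ−λ) = 0.4542/2.92 = 0.15555 hr
Wq(M/D/1) = ρ/(2(μ−λ)) = 0.07777 hr
Savings = 0.15555 − 0.07777 = 0.07777 hr

Final: 0.07777 hr


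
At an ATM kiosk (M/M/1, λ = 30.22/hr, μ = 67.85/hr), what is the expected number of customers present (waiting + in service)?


ρ = λ/μ = 30.22/67.85 = 0.4454
L = ρ/(1−ρ) = 0.4454/(1 − 0.4454) = 0.4454/0.5546 = 0.8031

Final: 0.8031


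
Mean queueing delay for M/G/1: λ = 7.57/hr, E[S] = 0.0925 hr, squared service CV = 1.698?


ρ = λ·E[S] = 7.57·0.0925 = 0.7002
E[S²] = E[S]²(1+C_s²) = 0.0925²·(1+1.698) = 0.023085
Wq = λ·E[S²]/(2(1−ρ)) = 7.57·0.023085/(2·0.2998) = 0.29147 hr

Final: 0.29147 hr


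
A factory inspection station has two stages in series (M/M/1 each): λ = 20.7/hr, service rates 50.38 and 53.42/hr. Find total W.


Each node sees arrival rate λ = 20.7/hr (tandem ⇒ throughput preserved).
W₁ = 1/(μ₁−λ) = 1/(50.38−20.7) = 0.03369 hr
W₂ = 1/(μ₂−λ) = 1/(53.42−20.7) = 0.03056 hr
W_total = W₁ + W₂ = 0.03369 + 0.03056 = 0.06426 hr

Final: 0.06426 hr


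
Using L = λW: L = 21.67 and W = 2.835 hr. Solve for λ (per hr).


λ = L/W = 21.67/2.835 = 7.6437 /hr

Final: 7.6437 /hr


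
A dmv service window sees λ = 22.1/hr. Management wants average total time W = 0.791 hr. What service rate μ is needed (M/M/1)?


W = 1/(μ−λ) ⇒ μ − λ = 1/W = 1/0.791 = 1.2642
μ = λ + 1/W = 22.1 + 1.2642 = 23.3642 per hr

Final: 23.3642 /hr


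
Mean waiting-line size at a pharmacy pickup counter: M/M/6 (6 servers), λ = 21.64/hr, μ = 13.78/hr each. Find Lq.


a = λ/μ = 1.5704; ρ = a/6 = 0.2617
P₀ = 0.207894
Lq = P₀·a^c·ρ / (c!·(1−ρ)²) = 0.207894·14.99851·0.2617/(720·0.54504)
= 0.002080

Final: 0.002080


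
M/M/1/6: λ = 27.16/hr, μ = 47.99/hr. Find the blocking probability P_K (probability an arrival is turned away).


ρ = λ/μ = 27.16/47.99 = 0.5660
P_K = (1−ρ)ρ^K/(1−ρ^(K+1)) = (0.4340·0.032860)/(1 − 0.018597)
= 0.014263/0.981403 = 0.014533

Final: 0.014533


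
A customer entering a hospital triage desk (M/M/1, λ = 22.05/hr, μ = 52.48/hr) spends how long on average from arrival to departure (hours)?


W = 1/(μ−λ) = 1/(52.48 − 22.05) = 1/30.43 = 0.03286 hr

Final: 0.03286 hr


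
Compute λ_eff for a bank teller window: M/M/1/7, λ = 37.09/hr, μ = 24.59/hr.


ρ = 1.5083; P_K = (1−ρ)ρ^7/(1−ρ^8) = 0.350085
λ_eff = λ(1 − P_K) = 37.09·(1 − 0.350085) = 37.09·0.649915 = 24.1053 /hr

Final: 24.1053 /hr


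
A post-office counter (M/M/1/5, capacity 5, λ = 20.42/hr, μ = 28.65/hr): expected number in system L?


ρ = 20.42/28.65 = 0.7127
L = ρ[1 − (K+1)ρ^K + Kρ^(K+1)] / [(1−ρ)(1−ρ^(K+1))]
Numerator: 0.7127·(1 − 6·0.183931 + 5·0.131095) = 0.393353
Denominator: (0.2873)·(0.868905) = 0.249602
L = 0.393353/0.249602 = 1.5759

Final: 1.5759


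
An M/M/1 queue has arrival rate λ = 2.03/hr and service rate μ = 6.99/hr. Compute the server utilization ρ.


ρ = λ/μ = 2.03/6.99 = 0.2904

Final: 0.2904


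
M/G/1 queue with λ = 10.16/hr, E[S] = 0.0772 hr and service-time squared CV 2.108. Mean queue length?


ρ = λ·E[S] = 10.16·0.0772 = 0.7844
Lq = ρ²(1+C_s²)/(2(1−ρ)) = 0.6152·(1+2.108)/(2·0.2156)
= 0.6152·3.1080/0.4313 = 4.43330

Final: 4.43330


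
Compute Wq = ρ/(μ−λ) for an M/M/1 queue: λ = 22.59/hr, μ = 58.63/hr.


ρ = 22.59/58.63 = 0.3853
Wq = ρ/(μ−λ) = 0.3853/(58.63 − 22.59) = 0.3853/36.04 = 0.01069 hr

Final: 0.01069 hr


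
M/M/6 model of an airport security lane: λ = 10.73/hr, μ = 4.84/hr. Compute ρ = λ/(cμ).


ρ = λ/(cμ) = 10.73/(6·4.84) = 10.73/29.04 = 0.3695

Final: 0.3695


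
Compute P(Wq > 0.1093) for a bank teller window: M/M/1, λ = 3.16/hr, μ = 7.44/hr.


ρ = 3.16/7.44 = 0.4247
P(Wq > t) = ρ·e^{−(μ−λ)t} = 0.4247·e^{−0.4678}
= 0.4247·0.626376 = 0.266042

Final: 0.266042


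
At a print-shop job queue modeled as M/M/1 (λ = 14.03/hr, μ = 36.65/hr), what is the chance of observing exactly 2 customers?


ρ = 14.03/36.65 = 0.3828
P_n = (1−ρ)·ρ^n = (1 − 0.3828)·0.3828^2 = 0.6172·0.146544 = 0.090445

Final: 0.090445


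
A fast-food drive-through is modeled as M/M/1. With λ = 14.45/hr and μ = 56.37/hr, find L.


ρ = λ/μ = 14.45/56.37 = 0.2563
L = ρ/(1−ρ) = 0.2563/(1 − 0.2563) = 0.2563/0.7437 = 0.3447

Final: 0.3447


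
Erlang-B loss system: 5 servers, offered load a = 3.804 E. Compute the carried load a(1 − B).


B(5,3.804) = 0.181479 (Erlang-B)
Carried load = a(1 − B) = 3.804·(1 − 0.181479) = 3.804·0.818521 = 3.1137 E

Final: 3.1137 Erlangs


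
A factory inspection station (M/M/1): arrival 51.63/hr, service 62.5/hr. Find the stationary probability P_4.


ρ = 51.63/62.5 = 0.8261
P_n = (1−ρ)·ρ^n = (1 − 0.8261)·0.8261^4 = 0.1739·0.465681 = 0.080991

Final: 0.080991


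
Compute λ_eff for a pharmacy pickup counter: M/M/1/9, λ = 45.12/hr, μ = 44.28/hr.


ρ = 1.0190; P_K = (1−ρ)ρ^9/(1−ρ^10) = 0.108666
λ_eff = λ(1 − P_K) = 45.12·(1 − 0.108666) = 45.12·0.891334 = 40.2170 /hr

Final: 40.2170 /hr


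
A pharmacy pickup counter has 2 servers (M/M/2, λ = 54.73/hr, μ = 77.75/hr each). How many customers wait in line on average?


a = λ/μ = 0.7039; ρ = a/2 = 0.3520
P₀ = 0.479332
Lq = P₀·a^c·ρ / (c!·(1−ρ)²) = 0.479332·0.49551·0.3520/(2·0.41995)
= 0.09953

Final: 0.09953


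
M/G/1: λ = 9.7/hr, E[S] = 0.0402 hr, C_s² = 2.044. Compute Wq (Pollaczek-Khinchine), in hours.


ρ = λ·E[S] = 9.7·0.0402 = 0.3899
E[S²] = E[S]²(1+C_s²) = 0.0402²·(1+2.044) = 0.004919
Wq = λ·E[S²]/(2(1−ρ)) = 9.7·0.004919/(2·0.6101) = 0.03911 hr

Final: 0.03911 hr


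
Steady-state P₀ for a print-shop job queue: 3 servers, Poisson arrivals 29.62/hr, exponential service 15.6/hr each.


a = λ/μ = 29.62/15.6 = 1.8987; ρ = a/c = 0.6329
Σ_{k=0}^{2} a^k/k! (terms k=0..2) = 1.00000 + 1.89872 + 1.80256 = 4.70128
Tail: a^3/(3!(1−ρ)) = 6.84512/(6·0.3671) = 3.10780
P₀ = 1/(4.70128 + 3.10780) = 1/7.80908 = 0.128056

Final: 0.128056


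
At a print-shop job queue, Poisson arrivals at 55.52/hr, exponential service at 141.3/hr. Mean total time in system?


W = 1/(μ−λ) = 1/(141.3 − 55.52) = 1/85.78 = 0.01166 hr

Final: 0.01166 hr


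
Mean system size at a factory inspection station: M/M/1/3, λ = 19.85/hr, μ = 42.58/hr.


ρ = 19.85/42.58 = 0.4662
L = ρ[1 − (K+1)ρ^K + Kρ^(K+1)] / [(1−ρ)(1−ρ^(K+1))]
Numerator: 0.4662·(1 − 4·0.101313 + 3·0.047230) = 0.343314
Denominator: (0.5338)·(0.952770) = 0.508606
L = 0.343314/0.508606 = 0.6750

Final: 0.6750


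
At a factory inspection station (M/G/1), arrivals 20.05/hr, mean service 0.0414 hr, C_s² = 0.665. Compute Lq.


ρ = λ·E[S] = 20.05·0.0414 = 0.8301
Lq = ρ²(1+C_s²)/(2(1−ρ)) = 0.6890·(1+0.665)/(2·0.1699)
= 0.6890·1.6650/0.3399 = 3.37554

Final: 3.37554


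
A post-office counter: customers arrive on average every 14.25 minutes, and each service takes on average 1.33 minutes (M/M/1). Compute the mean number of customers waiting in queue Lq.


λ = 60/14.25 = 4.2105 /hr
μ = 60/1.33 = 45.1128 /hr
ρ = λ/μ = 4.2105/45.1128 = 0.09333
Lq = ρ²/(1−ρ) = 0.008711/0.9067 = 0.009608

Final: 0.009608


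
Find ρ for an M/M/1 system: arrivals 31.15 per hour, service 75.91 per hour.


ρ = λ/μ = 31.15/75.91 = 0.4104

Final: 0.4104


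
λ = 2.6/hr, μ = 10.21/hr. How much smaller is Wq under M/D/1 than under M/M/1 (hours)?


ρ = 2.6/10.21 = 0.2547
Wq(M/M/1) = ρ/(μ−λ) = 0.2547/7.61 = 0.03346 hr
Wq(M/D/1) = ρ/(2(μ−λ)) = 0.01673 hr
Savings = 0.03346 − 0.01673 = 0.01673 hr

Final: 0.01673 hr


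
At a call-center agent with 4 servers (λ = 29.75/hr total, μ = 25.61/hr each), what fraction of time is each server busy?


ρ = λ/(cμ) = 29.75/(4·25.61) = 29.75/102.44 = 0.2904

Final: 0.2904


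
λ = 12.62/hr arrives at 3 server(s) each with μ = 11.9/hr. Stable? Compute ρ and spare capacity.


Total capacity cμ = 3·11.9 = 35.70/hr
ρ = λ/(cμ) = 12.62/35.70 = 0.3535
Stable ⇔ ρ < 1: YES
Spare capacity = cμ − λ = 35.70 − 12.62 = 23.08/hr

Final: ρ = 0.3535; stable; margin = 23.08/hr


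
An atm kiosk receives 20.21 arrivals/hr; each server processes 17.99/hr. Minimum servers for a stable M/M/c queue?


Stability requires cμ > λ ⇔ c > λ/μ.
λ/μ = 20.21/17.99 = 1.1234
Minimum integer c = ⌊1.1234⌋ + 1 = 2
Check: 2·17.99 = 35.98 > 20.21, while 1·17.99 = 17.99 ≤ 20.21

Final: 2 servers


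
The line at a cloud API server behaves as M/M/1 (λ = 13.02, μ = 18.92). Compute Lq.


ρ = 13.02/18.92 = 0.6882
Lq = ρ²/(1−ρ) = 0.4736/0.3118 = 1.5186

Final: 1.5186


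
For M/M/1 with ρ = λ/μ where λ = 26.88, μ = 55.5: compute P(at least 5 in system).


ρ = 26.88/55.5 = 0.4843
P(N ≥ n) = ρ^n = 0.4843^5 = 0.026649

Final: 0.026649


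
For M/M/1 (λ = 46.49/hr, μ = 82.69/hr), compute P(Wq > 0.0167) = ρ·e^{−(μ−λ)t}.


ρ = 46.49/82.69 = 0.5622
P(Wq > t) = ρ·e^{−(μ−λ)t} = 0.5622·e^{−0.6045}
= 0.5622·0.546326 = 0.307155

Final: 0.307155


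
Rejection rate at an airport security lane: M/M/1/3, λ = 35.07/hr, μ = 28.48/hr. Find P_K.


ρ = λ/μ = 35.07/28.48 = 1.2314
P_K = (1−ρ)ρ^K/(1−ρ^(K+1)) = (-0.2314·1.867185)/(1 − 2.299234)
= -0.432049/-1.299234 = 0.332541

Final: 0.332541


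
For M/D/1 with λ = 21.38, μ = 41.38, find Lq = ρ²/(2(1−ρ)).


ρ = 21.38/41.38 = 0.5167
M/D/1: Lq = ρ²/(2(1−ρ)) = 0.2670/(2·0.4833) = 0.27616

Final: 0.27616


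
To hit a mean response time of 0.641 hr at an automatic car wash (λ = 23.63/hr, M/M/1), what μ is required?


W = 1/(μ−λ) ⇒ μ − λ = 1/W = 1/0.641 = 1.5601
μ = λ + 1/W = 23.63 + 1.5601 = 25.1901 per hr

Final: 25.1901 /hr


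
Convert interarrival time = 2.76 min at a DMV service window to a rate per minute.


λ = 1/(interarrival time) in consistent units.
1 minute = 1 min, so λ = 1/2.76 = 0.3623 per minute

Final: 0.3623 /min


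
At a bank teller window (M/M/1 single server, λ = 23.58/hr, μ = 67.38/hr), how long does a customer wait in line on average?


ρ = 23.58/67.38 = 0.3500
Wq = ρ/(μ−λ) = 0.3500/(67.38 − 23.58) = 0.3500/43.80 = 0.007990 hr

Final: 0.007990 hr


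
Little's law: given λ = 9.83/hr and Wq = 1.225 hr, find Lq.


Lq = λWq = 9.83·1.225 = 12.0418

Final: 12.0418


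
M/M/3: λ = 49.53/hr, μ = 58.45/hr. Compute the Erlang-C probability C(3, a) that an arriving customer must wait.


a = λ/μ = 0.8474; ρ = a/3 = 0.2825
P₀ = 0.425937 (from M/M/c formula)
C(c,a) = [a^c/(c!(1−ρ))]·P₀ = [0.60849/(6·0.7175)]·0.425937
= 0.14134·0.425937 = 0.060201

Final: 0.060201


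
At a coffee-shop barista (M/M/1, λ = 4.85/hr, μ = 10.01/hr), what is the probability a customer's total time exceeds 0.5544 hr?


W ~ Exponential(μ−λ) for M/M/1.
μ − λ = 10.01 − 4.85 = 5.1600
P(W > t) = e^{−(μ−λ)t} = e^{−2.8607} = 0.057228

Final: 0.057228


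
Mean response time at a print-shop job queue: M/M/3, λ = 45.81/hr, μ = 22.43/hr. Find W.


a = 2.0424; ρ = 0.6808; P₀ = 0.104429
Lq = P₀·a^c·ρ/(c!(1−ρ)²) = 0.99062
Wq = Lq/λ = 0.99062/45.81 = 0.02162 hr
W = Wq + 1/μ = 0.02162 + 0.04458 = 0.06621 hr

Final: 0.06621 hr


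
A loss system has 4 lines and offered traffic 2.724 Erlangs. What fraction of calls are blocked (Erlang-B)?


B(c,a) = (a^c/c!) / Σ_{k=0}^{c} a^k/k!
a^4/4! = 2.294125
Σ terms (k=0..4): 1.00000 + 2.72400 + 3.71009 + 3.36876 + 2.29413 = 13.096973
B = 2.294125/13.096973 = 0.175165

Final: 0.175165


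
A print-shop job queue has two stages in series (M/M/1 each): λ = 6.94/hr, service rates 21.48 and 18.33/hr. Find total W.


Each node sees arrival rate λ = 6.94/hr (tandem ⇒ throughput preserved).
W₁ = 1/(μ₁−λ) = 1/(21.48−6.94) = 0.06878 hr
W₂ = 1/(μ₂−λ) = 1/(18.33−6.94) = 0.08780 hr
W_total = W₁ + W₂ = 0.06878 + 0.08780 = 0.15657 hr

Final: 0.15657 hr


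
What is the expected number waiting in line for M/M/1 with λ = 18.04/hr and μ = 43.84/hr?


ρ = 18.04/43.84 = 0.4115
Lq = ρ²/(1−ρ) = 0.1693/0.5885 = 0.2877

Final: 0.2877


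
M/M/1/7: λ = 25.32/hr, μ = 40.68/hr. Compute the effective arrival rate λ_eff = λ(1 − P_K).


ρ = 0.6224; P_K = (1−ρ)ρ^7/(1−ρ^8) = 0.013979
λ_eff = λ(1 − P_K) = 25.32·(1 − 0.013979) = 25.32·0.986021 = 24.9660 /hr

Final: 24.9660 /hr


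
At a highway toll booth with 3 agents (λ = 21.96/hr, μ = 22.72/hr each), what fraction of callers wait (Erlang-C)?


a = λ/μ = 0.9665; ρ = a/3 = 0.3222
P₀ = 0.376550 (from M/M/c formula)
C(c,a) = [a^c/(c!(1−ρ))]·P₀ = [0.90297/(6·0.6778)]·0.376550
= 0.22203·0.376550 = 0.083605

Final: 0.083605


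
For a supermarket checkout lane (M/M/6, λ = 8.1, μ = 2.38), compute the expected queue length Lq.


a = λ/μ = 3.4034; ρ = a/6 = 0.5672
P₀ = 0.032106
Lq = P₀·a^c·ρ / (c!·(1−ρ)²) = 0.032106·1553.99054·0.5672/(720·0.18729)
= 0.20986

Final: 0.20986


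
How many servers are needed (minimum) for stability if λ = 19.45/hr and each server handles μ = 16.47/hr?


Stability requires cμ > λ ⇔ c > λ/μ.
λ/μ = 19.45/16.47 = 1.1809
Minimum integer c = ⌊1.1809⌋ + 1 = 2
Check: 2·16.47 = 32.94 > 19.45, while 1·16.47 = 16.47 ≤ 19.45

Final: 2 servers


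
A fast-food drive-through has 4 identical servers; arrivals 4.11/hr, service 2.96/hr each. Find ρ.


ρ = λ/(cμ) = 4.11/(4·2.96) = 4.11/11.84 = 0.3471

Final: 0.3471


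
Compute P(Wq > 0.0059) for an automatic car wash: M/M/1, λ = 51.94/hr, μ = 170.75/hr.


ρ = 51.94/170.75 = 0.3042
P(Wq > t) = ρ·e^{−(μ−λ)t} = 0.3042·e^{−0.7010}
= 0.3042·0.496099 = 0.150907

Final: 0.150907


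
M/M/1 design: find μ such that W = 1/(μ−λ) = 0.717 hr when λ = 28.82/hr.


W = 1/(μ−λ) ⇒ μ − λ = 1/W = 1/0.717 = 1.3947
μ = λ + 1/W = 28.82 + 1.3947 = 30.2147 per hr

Final: 30.2147 /hr


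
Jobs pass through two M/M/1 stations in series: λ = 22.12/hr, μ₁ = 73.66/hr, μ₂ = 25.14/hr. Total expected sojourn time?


Each node sees arrival rate λ = 22.12/hr (tandem ⇒ throughput preserved).
W₁ = 1/(μ₁−λ) = 1/(73.66−22.12) = 0.01940 hr
W₂ = 1/(μ₂−λ) = 1/(25.14−22.12) = 0.33113 hr
W_total = W₁ + W₂ = 0.01940 + 0.33113 = 0.35053 hr

Final: 0.35053 hr


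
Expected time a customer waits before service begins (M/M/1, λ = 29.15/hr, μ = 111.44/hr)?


ρ = 29.15/111.44 = 0.2616
Wq = ρ/(μ−λ) = 0.2616/(111.44 − 29.15) = 0.2616/82.29 = 0.003179 hr

Final: 0.003179 hr


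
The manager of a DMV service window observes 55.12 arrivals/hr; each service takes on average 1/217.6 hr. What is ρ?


ρ = λ/μ = 55.12/217.6 = 0.2533

Final: 0.2533


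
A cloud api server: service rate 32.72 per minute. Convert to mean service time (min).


Mean service time = 1/μ = 1/32.72 minute = 0.03056 minute
In minutes: 0.03056 × 1 = 0.03056 min

Final: 0.03056 min


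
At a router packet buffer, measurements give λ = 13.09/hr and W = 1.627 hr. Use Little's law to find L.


L = λW = 13.09·1.627 = 21.2974

Final: 21.2974


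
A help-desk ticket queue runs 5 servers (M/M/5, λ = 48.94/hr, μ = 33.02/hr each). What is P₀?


a = λ/μ = 48.94/33.02 = 1.4821; ρ = a/c = 0.2964
Σ_{k=0}^{4} a^k/k! (terms k=0..4) = 1.00000 + 1.48213 + 1.09836 + 0.54264 + 0.20106 = 4.32419
Tail: a^5/(5!(1−ρ)) = 7.15211/(120·0.7036) = 0.08471
P₀ = 1/(4.32419 + 0.08471) = 1/4.40890 = 0.226814

Final: 0.226814


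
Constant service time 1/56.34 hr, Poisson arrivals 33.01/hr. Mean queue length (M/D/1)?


ρ = 33.01/56.34 = 0.5859
M/D/1: Lq = ρ²/(2(1−ρ)) = 0.3433/(2·0.4141) = 0.41450

Final: 0.41450


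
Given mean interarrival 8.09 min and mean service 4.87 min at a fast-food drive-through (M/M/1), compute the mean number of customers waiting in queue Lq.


λ = 60/8.09 = 7.4166 /hr
μ = 60/4.87 = 12.3203 /hr
ρ = λ/μ = 7.4166/12.3203 = 0.6020
Lq = ρ²/(1−ρ) = 0.3624/0.3980 = 0.9104

Final: 0.9104


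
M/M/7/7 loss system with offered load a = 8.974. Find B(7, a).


B(c,a) = (a^c/c!) / Σ_{k=0}^{c} a^k/k!
a^7/7! = 929.976384
Σ terms (k=0..7): 1.00000 + 8.97400 + 40.26634 + 120.45004 + 270.22966 + 485.00820 + 725.41060 + 929.97638 = 2581.315217
B = 929.976384/2581.315217 = 0.360272

Final: 0.360272


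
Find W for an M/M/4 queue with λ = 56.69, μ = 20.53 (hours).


a = 2.7613; ρ = 0.6903; P₀ = 0.052894
Lq = P₀·a^c·ρ/(c!(1−ρ)²) = 0.92242
Wq = Lq/λ = 0.92242/56.69 = 0.01627 hr
W = Wq + 1/μ = 0.01627 + 0.04871 = 0.06498 hr

Final: 0.06498 hr


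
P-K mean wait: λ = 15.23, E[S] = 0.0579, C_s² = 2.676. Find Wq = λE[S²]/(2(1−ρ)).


ρ = λ·E[S] = 15.23·0.0579 = 0.8818
E[S²] = E[S]²(1+C_s²) = 0.0579²·(1+2.676) = 0.012323
Wq = λ·E[S²]/(2(1−ρ)) = 15.23·0.012323/(2·0.1182) = 0.79405 hr

Final: 0.79405 hr


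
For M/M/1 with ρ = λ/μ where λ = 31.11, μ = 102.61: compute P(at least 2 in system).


ρ = 31.11/102.61 = 0.3032
P(N ≥ n) = ρ^n = 0.3032^2 = 0.091922

Final: 0.091922


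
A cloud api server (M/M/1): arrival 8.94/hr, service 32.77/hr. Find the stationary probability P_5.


ρ = 8.94/32.77 = 0.2728
P_n = (1−ρ)·ρ^n = (1 − 0.2728)·0.2728^5 = 0.7272·0.001511 = 0.001099

Final: 0.001099


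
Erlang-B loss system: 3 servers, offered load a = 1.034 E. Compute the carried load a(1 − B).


B(3,1.034) = 0.066932 (Erlang-B)
Carried load = a(1 − B) = 1.034·(1 − 0.066932) = 1.034·0.933068 = 0.9648 E

Final: 0.9648 Erlangs


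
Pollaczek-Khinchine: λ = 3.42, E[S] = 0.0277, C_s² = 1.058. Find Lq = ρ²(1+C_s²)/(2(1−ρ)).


ρ = λ·E[S] = 3.42·0.0277 = 0.09473
Lq = ρ²(1+C_s²)/(2(1−ρ)) = 0.008975·(1+1.058)/(2·0.9053)
= 0.008975·2.0580/1.8105 = 0.01020

Final: 0.01020


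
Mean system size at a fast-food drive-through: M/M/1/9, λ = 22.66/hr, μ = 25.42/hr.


ρ = 22.66/25.42 = 0.8914
L = ρ[1 − (K+1)ρ^K + Kρ^(K+1)] / [(1−ρ)(1−ρ^(K+1))]
Numerator: 0.8914·(1 − 10·0.355434 + 9·0.316843) = 0.264968
Denominator: (0.1086)·(0.683157) = 0.074174
L = 0.264968/0.074174 = 3.5722

Final: 3.5722


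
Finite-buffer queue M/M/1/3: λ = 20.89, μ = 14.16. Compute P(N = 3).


ρ = λ/μ = 20.89/14.16 = 1.4753
P_K = (1−ρ)ρ^K/(1−ρ^(K+1)) = (-0.4753·3.210891)/(1 − 4.736971)
= -1.526080/-3.736971 = 0.408374

Final: 0.408374


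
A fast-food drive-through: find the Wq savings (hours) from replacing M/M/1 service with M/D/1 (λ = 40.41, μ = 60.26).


ρ = 40.41/60.26 = 0.6706
Wq(M/M/1) = ρ/(μ−λ) = 0.6706/19.85 = 0.03378 hr
Wq(M/D/1) = ρ/(2(μ−λ)) = 0.01689 hr
Savings = 0.03378 − 0.01689 = 0.01689 hr

Final: 0.01689 hr


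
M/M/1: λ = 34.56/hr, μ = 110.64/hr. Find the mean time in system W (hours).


W = 1/(μ−λ) = 1/(110.64 − 34.56) = 1/76.08 = 0.01314 hr

Final: 0.01314 hr


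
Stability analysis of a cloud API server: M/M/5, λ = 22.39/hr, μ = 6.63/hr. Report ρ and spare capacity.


Total capacity cμ = 5·6.63 = 33.15/hr
ρ = λ/(cμ) = 22.39/33.15 = 0.6754
Stable ⇔ ρ < 1: YES
Spare capacity = cμ − λ = 33.15 − 22.39 = 10.76/hr

Final: ρ = 0.6754; stable; margin = 10.76/hr


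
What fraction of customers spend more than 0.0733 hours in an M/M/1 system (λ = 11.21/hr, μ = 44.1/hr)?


W ~ Exponential(μ−λ) for M/M/1.
μ − λ = 44.1 − 11.21 = 32.8900
P(W > t) = e^{−(μ−λ)t} = e^{−2.4108} = 0.089740

Final: 0.089740


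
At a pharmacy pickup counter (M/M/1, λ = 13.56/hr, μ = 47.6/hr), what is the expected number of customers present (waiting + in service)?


ρ = λ/μ = 13.56/47.6 = 0.2849
L = ρ/(1−ρ) = 0.2849/(1 − 0.2849) = 0.2849/0.7151 = 0.3984

Final: 0.3984


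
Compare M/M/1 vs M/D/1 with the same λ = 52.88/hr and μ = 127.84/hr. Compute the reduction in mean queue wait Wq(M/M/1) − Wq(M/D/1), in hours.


ρ = 52.88/127.84 = 0.4136
Wq(M/M/1) = ρ/(μ−λ) = 0.4136/74.96 = 0.005518 hr
Wq(M/D/1) = ρ/(2(μ−λ)) = 0.002759 hr
Savings = 0.005518 − 0.002759 = 0.002759 hr

Final: 0.002759 hr


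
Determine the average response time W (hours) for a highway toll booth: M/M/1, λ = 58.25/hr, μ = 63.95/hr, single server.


W = 1/(μ−λ) = 1/(63.95 − 58.25) = 1/5.70 = 0.1754 hr

Final: 0.1754 hr


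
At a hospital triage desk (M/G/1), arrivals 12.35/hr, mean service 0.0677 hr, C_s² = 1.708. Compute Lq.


ρ = λ·E[S] = 12.35·0.0677 = 0.8361
Lq = ρ²(1+C_s²)/(2(1−ρ)) = 0.6991·(1+1.708)/(2·0.1639)
= 0.6991·2.7080/0.3278 = 5.77481

Final: 5.77481


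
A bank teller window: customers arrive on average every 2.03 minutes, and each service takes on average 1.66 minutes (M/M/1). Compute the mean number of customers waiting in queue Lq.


λ = 60/2.03 = 29.5567 /hr
μ = 60/1.66 = 36.1446 /hr
ρ = λ/μ = 29.5567/36.1446 = 0.8177
Lq = ρ²/(1−ρ) = 0.6687/0.1823 = 3.6688

Final: 3.6688


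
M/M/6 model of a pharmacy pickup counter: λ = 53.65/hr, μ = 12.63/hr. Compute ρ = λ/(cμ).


ρ = λ/(cμ) = 53.65/(6·12.63) = 53.65/75.78 = 0.7080

Final: 0.7080


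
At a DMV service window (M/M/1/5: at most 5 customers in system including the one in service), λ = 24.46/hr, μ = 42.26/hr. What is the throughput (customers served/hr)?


ρ = 0.5788; P_K = (1−ρ)ρ^5/(1−ρ^6) = 0.028429
λ_eff = λ(1 − P_K) = 24.46·(1 − 0.028429) = 24.46·0.971571 = 23.7646 /hr

Final: 23.7646 /hr


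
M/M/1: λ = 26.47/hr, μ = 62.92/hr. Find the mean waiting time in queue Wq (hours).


ρ = 26.47/62.92 = 0.4207
Wq = ρ/(μ−λ) = 0.4207/(62.92 − 26.47) = 0.4207/36.45 = 0.01154 hr

Final: 0.01154 hr


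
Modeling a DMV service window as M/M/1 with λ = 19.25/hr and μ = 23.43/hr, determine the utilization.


ρ = λ/μ = 19.25/23.43 = 0.8216

Final: 0.8216


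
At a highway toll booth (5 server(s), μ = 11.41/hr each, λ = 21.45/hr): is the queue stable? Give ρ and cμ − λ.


Total capacity cμ = 5·11.41 = 57.05/hr
ρ = λ/(cμ) = 21.45/57.05 = 0.3760
Stable ⇔ ρ < 1: YES
Spare capacity = cμ − λ = 57.05 − 21.45 = 35.60/hr

Final: ρ = 0.3760; stable; margin = 35.60/hr


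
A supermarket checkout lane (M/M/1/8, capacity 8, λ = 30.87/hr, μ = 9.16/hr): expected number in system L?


ρ = 30.87/9.16 = 3.3701
L = ρ[1 − (K+1)ρ^K + Kρ^(K+1)] / [(1−ρ)(1−ρ^(K+1))]
Numerator: 3.3701·(1 − 9·16639.077575 + 8·56075.144621) = 1007152.146624
Denominator: (-2.3701)·(-56074.144621) = 132900.620057
L = 1007152.146624/132900.620057 = 7.5782

Final: 7.5782


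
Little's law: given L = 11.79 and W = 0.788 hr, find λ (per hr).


λ = L/W = 11.79/0.788 = 14.9619 /hr

Final: 14.9619 /hr


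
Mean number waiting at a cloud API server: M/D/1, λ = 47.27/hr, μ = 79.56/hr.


ρ = 47.27/79.56 = 0.5941
M/D/1: Lq = ρ²/(2(1−ρ)) = 0.3530/(2·0.4059) = 0.43489

Final: 0.43489


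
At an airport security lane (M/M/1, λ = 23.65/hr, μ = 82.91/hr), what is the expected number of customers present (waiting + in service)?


ρ = λ/μ = 23.65/82.91 = 0.2852
L = ρ/(1−ρ) = 0.2852/(1 − 0.2852) = 0.2852/0.7148 = 0.3991

Final: 0.3991


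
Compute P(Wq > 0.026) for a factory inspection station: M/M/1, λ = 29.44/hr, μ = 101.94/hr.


ρ = 29.44/101.94 = 0.2888
P(Wq > t) = ρ·e^{−(μ−λ)t} = 0.2888·e^{−1.8850}
= 0.2888·0.151829 = 0.043848

Final: 0.043848


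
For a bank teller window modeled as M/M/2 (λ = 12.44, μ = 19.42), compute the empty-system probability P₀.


a = λ/μ = 12.44/19.42 = 0.6406; ρ = a/c = 0.3203
Σ_{k=0}^{1} a^k/k! (terms k=0..1) = 1.00000 + 0.64058 = 1.64058
Tail: a^2/(2!(1−ρ)) = 0.41034/(2·0.6797) = 0.30185
P₀ = 1/(1.64058 + 0.30185) = 1/1.94242 = 0.514821

Final: 0.514821


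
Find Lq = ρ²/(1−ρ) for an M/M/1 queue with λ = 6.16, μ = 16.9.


ρ = 6.16/16.9 = 0.3645
Lq = ρ²/(1−ρ) = 0.1329/0.6355 = 0.2091

Final: 0.2091


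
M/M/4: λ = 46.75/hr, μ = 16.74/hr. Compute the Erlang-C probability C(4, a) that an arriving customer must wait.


a = λ/μ = 2.7927; ρ = a/4 = 0.6982
P₀ = 0.050710 (from M/M/c formula)
C(c,a) = [a^c/(c!(1−ρ))]·P₀ = [60.82816/(24·0.3018)]·0.050710
= 8.39736·0.050710 = 0.425832

Final: 0.425832


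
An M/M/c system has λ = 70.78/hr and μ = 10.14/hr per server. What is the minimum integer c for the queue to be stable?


Stability requires cμ > λ ⇔ c > λ/μ.
λ/μ = 70.78/10.14 = 6.9803
Minimum integer c = ⌊6.9803⌋ + 1 = 7
Check: 7·10.14 = 70.98 > 70.78, while 6·10.14 = 60.84 ≤ 70.78

Final: 7 servers


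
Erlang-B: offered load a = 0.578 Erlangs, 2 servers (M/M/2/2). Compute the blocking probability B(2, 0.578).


B(c,a) = (a^c/c!) / Σ_{k=0}^{c} a^k/k!
a^2/2! = 0.167042
Σ terms (k=0..2): 1.00000 + 0.57800 + 0.16704 = 1.745042
B = 0.167042/1.745042 = 0.095724

Final: 0.095724


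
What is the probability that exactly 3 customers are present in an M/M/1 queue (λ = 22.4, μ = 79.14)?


ρ = 22.4/79.14 = 0.2830
P_n = (1−ρ)·ρ^n = (1 − 0.2830)·0.2830^3 = 0.7170·0.022675 = 0.016257

Final: 0.016257


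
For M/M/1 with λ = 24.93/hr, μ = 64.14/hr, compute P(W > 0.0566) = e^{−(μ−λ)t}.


W ~ Exponential(μ−λ) for M/M/1.
μ − λ = 64.14 − 24.93 = 39.2100
P(W > t) = e^{−(μ−λ)t} = e^{−2.2193} = 0.108687

Final: 0.108687


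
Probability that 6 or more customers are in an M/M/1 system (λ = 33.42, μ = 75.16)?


ρ = 33.42/75.16 = 0.4447
P(N ≥ n) = ρ^n = 0.4447^6 = 0.007729

Final: 0.007729


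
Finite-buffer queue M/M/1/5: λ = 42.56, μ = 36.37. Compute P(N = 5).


ρ = λ/μ = 42.56/36.37 = 1.1702
P_K = (1−ρ)ρ^K/(1−ρ^(K+1)) = (-0.1702·2.194278)/(1 − 2.567733)
= -0.373456/-1.567733 = 0.238214

Final: 0.238214


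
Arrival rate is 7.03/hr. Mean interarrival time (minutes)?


Mean interarrival time = 1/λ = 1/7.03 hour = 0.14225 hour
In minutes: 0.14225 × 60 = 8.5349 min

Final: 8.5349 min


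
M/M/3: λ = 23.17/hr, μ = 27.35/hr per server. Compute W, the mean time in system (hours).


a = 0.8472; ρ = 0.2824; P₀ = 0.426036
Lq = P₀·a^c·ρ/(c!(1−ρ)²) = 0.02367
Wq = Lq/λ = 0.02367/23.17 = 0.001022 hr
W = Wq + 1/μ = 0.001022 + 0.03656 = 0.03758 hr

Final: 0.03758 hr


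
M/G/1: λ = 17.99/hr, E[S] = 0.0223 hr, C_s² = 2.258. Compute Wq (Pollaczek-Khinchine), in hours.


ρ = λ·E[S] = 17.99·0.0223 = 0.4012
E[S²] = E[S]²(1+C_s²) = 0.0223²·(1+2.258) = 0.001620
Wq = λ·E[S²]/(2(1−ρ)) = 17.99·0.001620/(2·0.5988) = 0.02434 hr

Final: 0.02434 hr


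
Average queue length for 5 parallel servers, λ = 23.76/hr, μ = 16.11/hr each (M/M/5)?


a = λ/μ = 1.4749; ρ = a/5 = 0.2950
P₀ = 0.228478
Lq = P₀·a^c·ρ / (c!·(1−ρ)²) = 0.228478·6.97838·0.2950/(120·0.49706)
= 0.007885

Final: 0.007885


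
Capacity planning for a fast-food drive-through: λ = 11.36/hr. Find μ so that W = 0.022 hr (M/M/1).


W = 1/(μ−λ) ⇒ μ − λ = 1/W = 1/0.022 = 45.4545
μ = λ + 1/W = 11.36 + 45.4545 = 56.8145 per hr

Final: 56.8145 /hr


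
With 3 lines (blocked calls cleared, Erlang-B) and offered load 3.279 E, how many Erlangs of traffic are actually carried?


B(3,3.279) = 0.378337 (Erlang-B)
Carried load = a(1 − B) = 3.279·(1 − 0.378337) = 3.279·0.621663 = 2.0384 E

Final: 2.0384 Erlangs


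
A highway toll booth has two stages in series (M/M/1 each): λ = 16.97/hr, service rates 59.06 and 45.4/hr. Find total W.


Each node sees arrival rate λ = 16.97/hr (tandem ⇒ throughput preserved).
W₁ = 1/(μ₁−λ) = 1/(59.06−16.97) = 0.02376 hr
W₂ = 1/(μ₂−λ) = 1/(45.4−16.97) = 0.03517 hr
W_total = W₁ + W₂ = 0.02376 + 0.03517 = 0.05893 hr

Final: 0.05893 hr


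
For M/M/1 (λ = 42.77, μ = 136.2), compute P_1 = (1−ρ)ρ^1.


ρ = 42.77/136.2 = 0.3140
P_n = (1−ρ)·ρ^n = (1 − 0.3140)·0.3140^1 = 0.6860·0.314023 = 0.215413

Final: 0.215413


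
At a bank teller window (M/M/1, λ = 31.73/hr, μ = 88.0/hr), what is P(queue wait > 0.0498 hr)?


ρ = 31.73/88.0 = 0.3606
P(Wq > t) = ρ·e^{−(μ−λ)t} = 0.3606·e^{−2.8022}
= 0.3606·0.060674 = 0.021877

Final: 0.021877


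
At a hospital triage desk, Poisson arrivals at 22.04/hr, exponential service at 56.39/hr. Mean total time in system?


W = 1/(μ−λ) = 1/(56.39 − 22.04) = 1/34.35 = 0.02911 hr

Final: 0.02911 hr


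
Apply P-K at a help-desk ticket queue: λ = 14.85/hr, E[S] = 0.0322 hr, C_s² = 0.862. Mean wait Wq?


ρ = λ·E[S] = 14.85·0.0322 = 0.4782
E[S²] = E[S]²(1+C_s²) = 0.0322²·(1+0.862) = 0.001931
Wq = λ·E[S²]/(2(1−ρ)) = 14.85·0.001931/(2·0.5218) = 0.02747 hr

Final: 0.02747 hr


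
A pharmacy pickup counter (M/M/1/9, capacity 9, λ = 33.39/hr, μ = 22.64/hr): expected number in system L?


ρ = 33.39/22.64 = 1.4748
L = ρ[1 − (K+1)ρ^K + Kρ^(K+1)] / [(1−ρ)(1−ρ^(K+1))]
Numerator: 1.4748·(1 − 10·33.011098 + 9·48.685537) = 160.842542
Denominator: (-0.4748)·(-47.685537) = 22.642205
L = 160.842542/22.642205 = 7.1037

Final: 7.1037


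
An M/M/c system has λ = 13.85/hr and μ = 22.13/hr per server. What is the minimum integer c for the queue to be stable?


Stability requires cμ > λ ⇔ c > λ/μ.
λ/μ = 13.85/22.13 = 0.6258
Minimum integer c = ⌊0.6258⌋ + 1 = 1
Check: 1·22.13 = 22.13 > 13.85, while 0·22.13 = 0.00 ≤ 13.85

Final: 1 servers


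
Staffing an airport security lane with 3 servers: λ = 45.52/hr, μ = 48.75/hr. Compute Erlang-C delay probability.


a = λ/μ = 0.9337; ρ = a/3 = 0.3112
P₀ = 0.389608 (from M/M/c formula)
C(c,a) = [a^c/(c!(1−ρ))]·P₀ = [0.81411/(6·0.6888)]·0.389608
= 0.19700·0.389608 = 0.076753

Final: 0.076753


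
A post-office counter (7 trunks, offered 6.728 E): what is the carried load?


B(7,6.728) = 0.231858 (Erlang-B)
Carried load = a(1 − B) = 6.728·(1 − 0.231858) = 6.728·0.768142 = 5.1681 E

Final: 5.1681 Erlangs


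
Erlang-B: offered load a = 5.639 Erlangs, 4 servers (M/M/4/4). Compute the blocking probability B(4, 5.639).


B(c,a) = (a^c/c!) / Σ_{k=0}^{c} a^k/k!
a^4/4! = 42.130551
Σ terms (k=0..4): 1.00000 + 5.63900 + 15.89916 + 29.88512 + 42.13055 = 94.553833
B = 42.130551/94.553833 = 0.445572

Final: 0.445572


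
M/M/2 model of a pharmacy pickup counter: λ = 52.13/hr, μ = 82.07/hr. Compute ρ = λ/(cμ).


ρ = λ/(cμ) = 52.13/(2·82.07) = 52.13/164.14 = 0.3176

Final: 0.3176


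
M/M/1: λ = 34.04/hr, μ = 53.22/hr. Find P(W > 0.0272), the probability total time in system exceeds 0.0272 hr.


W ~ Exponential(μ−λ) for M/M/1.
μ − λ = 53.22 − 34.04 = 19.1800
P(W > t) = e^{−(μ−λ)t} = e^{−0.5217} = 0.593513

Final: 0.593513


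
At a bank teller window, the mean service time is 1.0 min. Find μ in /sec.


μ = 1/(service time) in consistent units.
1 second = 0.0166667 min, so μ = 0.0166667/1.0 = 0.01667 per second

Final: 0.01667 /sec


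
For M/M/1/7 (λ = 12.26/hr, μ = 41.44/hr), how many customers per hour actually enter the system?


ρ = 0.2958; P_K = (1−ρ)ρ^7/(1−ρ^8) = 0.0001397
λ_eff = λ(1 − P_K) = 12.26·(1 − 0.0001397) = 12.26·0.999860 = 12.2583 /hr

Final: 12.2583 /hr


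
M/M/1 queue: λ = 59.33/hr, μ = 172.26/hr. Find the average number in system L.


ρ = λ/μ = 59.33/172.26 = 0.3444
L = ρ/(1−ρ) = 0.3444/(1 − 0.3444) = 0.3444/0.6556 = 0.5254

Final: 0.5254


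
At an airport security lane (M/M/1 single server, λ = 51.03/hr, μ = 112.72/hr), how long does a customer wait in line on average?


ρ = 51.03/112.72 = 0.4527
Wq = ρ/(μ−λ) = 0.4527/(112.72 − 51.03) = 0.4527/61.69 = 0.007339 hr

Final: 0.007339 hr


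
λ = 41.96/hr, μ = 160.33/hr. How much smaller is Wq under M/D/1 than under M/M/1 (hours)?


ρ = 41.96/160.33 = 0.2617
Wq(M/M/1) = ρ/(μ−λ) = 0.2617/118.37 = 0.002211 hr
Wq(M/D/1) = ρ/(2(μ−λ)) = 0.001105 hr
Savings = 0.002211 − 0.001105 = 0.001105 hr

Final: 0.001105 hr


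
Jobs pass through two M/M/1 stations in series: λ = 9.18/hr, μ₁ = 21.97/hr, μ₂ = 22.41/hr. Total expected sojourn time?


Each node sees arrival rate λ = 9.18/hr (tandem ⇒ throughput preserved).
W₁ = 1/(μ₁−λ) = 1/(21.97−9.18) = 0.07819 hr
W₂ = 1/(μ₂−λ) = 1/(22.41−9.18) = 0.07559 hr
W_total = W₁ + W₂ = 0.07819 + 0.07559 = 0.15377 hr

Final: 0.15377 hr


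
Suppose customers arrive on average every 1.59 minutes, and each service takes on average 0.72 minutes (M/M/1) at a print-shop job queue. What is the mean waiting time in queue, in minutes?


λ = 60/1.59 = 37.7358 /hr
μ = 60/0.72 = 83.3333 /hr
ρ = λ/μ = 37.7358/83.3333 = 0.4528
Wq = ρ/(μ−λ) = 0.4528/(83.3333−37.7358) = 0.009931 hr
In minutes: 0.009931·60 = 0.5959 min

Final: 0.5959 min


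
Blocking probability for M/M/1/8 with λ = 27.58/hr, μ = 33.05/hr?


ρ = λ/μ = 27.58/33.05 = 0.8345
P_K = (1−ρ)ρ^K/(1−ρ^(K+1)) = (0.1655·0.235170)/(1 − 0.196248)
= 0.038922/0.803752 = 0.048426

Final: 0.048426


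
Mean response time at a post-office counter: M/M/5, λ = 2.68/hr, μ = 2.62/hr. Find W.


a = 1.0229; ρ = 0.2046; P₀ = 0.359480
Lq = P₀·a^c·ρ/(c!(1−ρ)²) = 0.001085
Wq = Lq/λ = 0.001085/2.68 = 0.0004048 hr
W = Wq + 1/μ = 0.0004048 + 0.38168 = 0.38208 hr

Final: 0.38208 hr


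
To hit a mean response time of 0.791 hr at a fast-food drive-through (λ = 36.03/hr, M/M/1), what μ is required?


W = 1/(μ−λ) ⇒ μ − λ = 1/W = 1/0.791 = 1.2642
μ = λ + 1/W = 36.03 + 1.2642 = 37.2942 per hr

Final: 37.2942 /hr


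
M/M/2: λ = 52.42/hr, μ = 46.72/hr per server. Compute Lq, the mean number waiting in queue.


a = λ/μ = 1.1220; ρ = a/2 = 0.5610
P₀ = 0.281229
Lq = P₀·a^c·ρ / (c!·(1−ρ)²) = 0.281229·1.25889·0.5610/(2·0.19272)
= 0.51530

Final: 0.51530


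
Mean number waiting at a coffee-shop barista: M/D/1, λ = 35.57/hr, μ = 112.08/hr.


ρ = 35.57/112.08 = 0.3174
M/D/1: Lq = ρ²/(2(1−ρ)) = 0.1007/(2·0.6826) = 0.07377

Final: 0.07377


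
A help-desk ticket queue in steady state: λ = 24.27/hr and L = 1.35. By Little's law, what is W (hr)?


W = L/λ = 1.35/24.27 = 0.05562 hr

Final: 0.05562 hr


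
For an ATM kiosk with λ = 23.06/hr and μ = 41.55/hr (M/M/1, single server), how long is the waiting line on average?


ρ = 23.06/41.55 = 0.5550
Lq = ρ²/(1−ρ) = 0.3080/0.4450 = 0.6922

Final: 0.6922


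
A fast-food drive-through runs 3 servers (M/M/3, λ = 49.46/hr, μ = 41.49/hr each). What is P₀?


a = λ/μ = 49.46/41.49 = 1.1921; ρ = a/c = 0.3974
Σ_{k=0}^{2} a^k/k! (terms k=0..2) = 1.00000 + 1.19209 + 0.71054 = 2.90264
Tail: a^3/(3!(1−ρ)) = 1.69407/(6·0.6026) = 0.46852
P₀ = 1/(2.90264 + 0.46852) = 1/3.37116 = 0.296634

Final: 0.296634


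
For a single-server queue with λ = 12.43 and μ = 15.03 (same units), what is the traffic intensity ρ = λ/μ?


ρ = λ/μ = 12.43/15.03 = 0.8270

Final: 0.8270


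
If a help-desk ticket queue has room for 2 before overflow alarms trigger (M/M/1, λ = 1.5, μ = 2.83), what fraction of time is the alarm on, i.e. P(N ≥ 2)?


ρ = 1.5/2.83 = 0.5300
P(N ≥ n) = ρ^n = 0.5300^2 = 0.280937

Final: 0.280937


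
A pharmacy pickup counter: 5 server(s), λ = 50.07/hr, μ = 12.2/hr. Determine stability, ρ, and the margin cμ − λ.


Total capacity cμ = 5·12.2 = 61.00/hr
ρ = λ/(cμ) = 50.07/61.00 = 0.8208
Stable ⇔ ρ < 1: YES
Spare capacity = cμ − λ = 61.00 − 50.07 = 10.93/hr

Final: ρ = 0.8208; stable; margin = 10.93/hr


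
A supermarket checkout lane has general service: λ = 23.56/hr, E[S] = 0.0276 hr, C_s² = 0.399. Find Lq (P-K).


ρ = λ·E[S] = 23.56·0.0276 = 0.6503
Lq = ρ²(1+C_s²)/(2(1−ρ)) = 0.4228·(1+0.399)/(2·0.3497)
= 0.4228·1.3990/0.6995 = 0.84568

Final: 0.84568
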